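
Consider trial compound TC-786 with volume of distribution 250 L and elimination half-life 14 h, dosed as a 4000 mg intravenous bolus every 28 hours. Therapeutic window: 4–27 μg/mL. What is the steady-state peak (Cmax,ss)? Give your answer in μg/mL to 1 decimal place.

τ = 28 h = 2 half-lives, so f = (1/2)^2 = 0.25.
At steady state, R = 1/(1 − 0.25) = 4/3.
Single-dose peak C₀ = D/Vd = 4000/250 = 16 μg/mL.
Steady-state peak Cmax,ss = C₀·R = 16 × 4/3 ≈ 21.333 μg/mL.
Peak 21.3 μg/mL vs MTC 27 μg/mL: below toxic threshold.

21.3 μg/mL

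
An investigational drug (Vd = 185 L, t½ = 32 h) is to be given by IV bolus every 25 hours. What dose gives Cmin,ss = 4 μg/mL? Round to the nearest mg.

τ/t½ = 25/32 ≈ 0.78125, so f = (1/2)^(25/32) ≈ 0.581862.
Cmin,ss = (D/Vd)·f/(1−f), so D = Cmin,ss·Vd·(1−f)/f.
D = 4 × 185 × (1−f)/f ≈ 4 × 185 × 0.71862 ≈ 531.78 mg.

532 mg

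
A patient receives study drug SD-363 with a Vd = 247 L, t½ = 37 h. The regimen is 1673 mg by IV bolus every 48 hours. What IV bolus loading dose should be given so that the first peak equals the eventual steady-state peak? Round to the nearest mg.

2821 mg

f = (1/2)^(48/37) ≈ 0.406888; accumulation ratio R = 1/(1−f) ≈ 1.68602.
Loading dose to hit Cmax,ss on first dose: D_load = D_maint·R ≈ 1673 × 1.68602 ≈ 2820.71 mg.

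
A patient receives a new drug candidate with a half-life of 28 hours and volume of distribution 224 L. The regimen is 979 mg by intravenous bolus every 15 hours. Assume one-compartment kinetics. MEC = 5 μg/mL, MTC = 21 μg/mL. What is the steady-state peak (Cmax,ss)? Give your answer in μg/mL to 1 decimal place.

Over one 15-h interval, 15/28 ≈ 0.53571 half-lives elapse, leaving f ≈ 0.6898 of each dose.
At steady state, accumulation factor R = 1/(1 − e^(−kτ)) ≈ 3.2237.
Single-dose peak C₀ = D/Vd = 979/224 ≈ 4.371 μg/mL.
Steady-state peak Cmax,ss = C₀·R ≈ 4.371 × 3.2237 ≈ 14.091 μg/mL.
Peak 14.1 μg/mL vs MTC 21 μg/mL: below toxic threshold.

14.1 μg/mL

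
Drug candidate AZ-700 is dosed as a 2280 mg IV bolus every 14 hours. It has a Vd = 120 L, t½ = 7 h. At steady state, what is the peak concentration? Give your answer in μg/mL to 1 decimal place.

The dosing interval is 2 half-lives, so f = 2^(−2) = 0.25.
At steady state, R = 1/(1 − 0.25) = 4/3.
Single-dose peak C₀ = D/Vd = 2280/120 = 19 μg/mL.
Steady-state peak Cmax,ss = C₀·R = 19 × 4/3 ≈ 25.333 μg/mL.

25.3 μg/mL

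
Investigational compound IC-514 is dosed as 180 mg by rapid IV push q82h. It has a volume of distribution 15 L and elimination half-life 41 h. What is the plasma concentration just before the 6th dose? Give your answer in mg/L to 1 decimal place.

f = (1/2)^(τ/t½) = (1/2)^(82/41) ≈ 0.2500.
C₀ = D/Vd = 180/15 ≈ 12.000 mg/L.
Before the 6th dose, 5 doses have been given. Superposition: Cmin = C₀·(f + f² + … + f^5).
≈ 12.000 × (0.2500 + 0.0625 + 0.0156 + 0.0039 + 0.0010) ≈ 12.000 × 0.3330 ≈ 3.996 mg/L.

4.0 mg/L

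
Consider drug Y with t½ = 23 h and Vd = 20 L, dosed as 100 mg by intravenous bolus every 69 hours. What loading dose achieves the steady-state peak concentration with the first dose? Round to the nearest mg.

f = (1/2)^(69/23) ≈ 0.125000; accumulation ratio R = 1/(1−f) ≈ 1.14286.
Loading dose to hit Cmax,ss on first dose: D_load = D_maint·R ≈ 100 × 1.14286 ≈ 114.29 mg.

114 mg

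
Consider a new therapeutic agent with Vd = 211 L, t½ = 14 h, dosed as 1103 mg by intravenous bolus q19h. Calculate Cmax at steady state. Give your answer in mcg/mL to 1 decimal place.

τ/t½ = 19/14 ≈ 1.3571, so fraction remaining f = (1/2)^(19/14) ≈ 0.3904.
At steady state, accumulation factor R = 1/(1 − e^(−kτ)) ≈ 1.6404.
Single-dose peak C₀ = D/Vd = 1103/211 ≈ 5.227 mcg/mL.
Steady-state peak Cmax,ss = C₀·R ≈ 5.227 × 1.6404 ≈ 8.574 mcg/mL.

8.6 mcg/mL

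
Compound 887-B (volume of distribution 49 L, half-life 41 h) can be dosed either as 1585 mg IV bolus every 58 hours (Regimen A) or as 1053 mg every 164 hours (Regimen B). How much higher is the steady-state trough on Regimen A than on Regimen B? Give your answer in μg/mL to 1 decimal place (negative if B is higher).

18.0 μg/mL

Regimen A: f = (1/2)^(58/41) ≈ 0.3751; Cmin,ss = (1585/49)·f/(1−f) ≈ 19.416 μg/mL.
Regimen B: f = (1/2)^(164/41) ≈ 0.0625; Cmin,ss = (1053/49)·f/(1−f) ≈ 1.433 μg/mL.
Difference ≈ 19.416 − 1.433 ≈ 17.983 μg/mL.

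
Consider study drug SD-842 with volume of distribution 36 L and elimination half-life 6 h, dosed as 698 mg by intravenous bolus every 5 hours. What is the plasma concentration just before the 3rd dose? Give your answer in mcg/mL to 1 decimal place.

f = (1/2)^(τ/t½) = (1/2)^(5/6) ≈ 0.5612.
C₀ = D/Vd = 698/36 ≈ 19.389 mcg/mL.
Before the 3rd dose, 2 doses have been given. Superposition: Cmin = C₀·(f + f²).
≈ 19.389 × (0.5612 + 0.3149) ≈ 19.389 × 0.8761 ≈ 16.987 mcg/mL.

17.0 mcg/mL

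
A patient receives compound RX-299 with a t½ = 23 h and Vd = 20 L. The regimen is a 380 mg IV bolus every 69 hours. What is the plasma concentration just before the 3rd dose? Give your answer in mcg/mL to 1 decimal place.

f = (1/2)^(τ/t½) = (1/2)^(69/23) ≈ 0.1250.
C₀ = D/Vd = 380/20 ≈ 19.000 mcg/mL.
Before the 3rd dose, 2 doses have been given. Superposition: Cmin = C₀·(f + f²).
≈ 19.000 × (0.1250 + 0.0156) ≈ 19.000 × 0.1406 ≈ 2.671 mcg/mL.

2.7 mcg/mL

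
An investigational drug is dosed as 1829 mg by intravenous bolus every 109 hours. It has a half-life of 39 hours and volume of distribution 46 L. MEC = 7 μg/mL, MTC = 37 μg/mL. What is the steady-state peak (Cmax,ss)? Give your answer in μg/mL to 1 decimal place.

k = ln2/t½ = ln2/39 ≈ 0.017773 h⁻¹; fraction remaining f = e^(−kτ) = e^(−0.017773×109) ≈ 0.1441.
At steady state, accumulation factor R = 1/(1 − e^(−kτ)) ≈ 1.1684.
Single-dose peak C₀ = D/Vd = 1829/46 ≈ 39.761 μg/mL.
Steady-state peak Cmax,ss = C₀·R ≈ 39.761 × 1.1684 ≈ 46.457 μg/mL.
Peak 46.5 μg/mL vs MTC 37 μg/mL: exceeds toxic threshold.

46.5 μg/mL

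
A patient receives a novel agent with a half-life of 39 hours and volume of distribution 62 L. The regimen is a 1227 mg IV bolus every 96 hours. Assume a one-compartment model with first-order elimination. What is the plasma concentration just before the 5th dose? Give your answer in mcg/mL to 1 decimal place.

f = (1/2)^(τ/t½) = (1/2)^(96/39) ≈ 0.1816.
C₀ = D/Vd = 1227/62 ≈ 19.790 mcg/mL.
Before the 5th dose, 4 doses have been given. Superposition: Cmin = C₀·(f + f² + … + f^4).
≈ 19.790 × (0.1816 + 0.0330 + 0.0060 + 0.0011) ≈ 19.790 × 0.2217 ≈ 4.387 mcg/mL.

4.4 mcg/mL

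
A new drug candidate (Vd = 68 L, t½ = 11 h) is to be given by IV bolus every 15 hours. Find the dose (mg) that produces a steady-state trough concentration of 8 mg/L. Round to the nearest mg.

τ/t½ = 15/11 ≈ 1.3636, so f = (1/2)^(15/11) ≈ 0.388602.
Cmin,ss = (D/Vd)·f/(1−f), so D = Cmin,ss·Vd·(1−f)/f.
D = 8 × 68 × (1−f)/f ≈ 8 × 68 × 1.57333 ≈ 855.89 mg.

856 mg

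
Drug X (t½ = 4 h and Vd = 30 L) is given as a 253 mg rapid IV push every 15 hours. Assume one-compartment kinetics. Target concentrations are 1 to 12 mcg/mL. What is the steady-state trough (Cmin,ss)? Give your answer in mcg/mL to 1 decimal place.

0.7 mcg/mL

k = ln2/t½ = ln2/4 ≈ 0.173287 h⁻¹; fraction remaining f = e^(−kτ) = e^(−0.173287×15) ≈ 0.0743.
Single-dose peak C₀ = D/Vd = 253/30 ≈ 8.433 mcg/mL.
Steady-state trough Cmin,ss = C₀·f/(1−f) ≈ 8.433 × 0.0743/0.9257 ≈ 0.677 mcg/mL.
Trough 0.7 mcg/mL vs MEC 1 mcg/mL: subtherapeutic.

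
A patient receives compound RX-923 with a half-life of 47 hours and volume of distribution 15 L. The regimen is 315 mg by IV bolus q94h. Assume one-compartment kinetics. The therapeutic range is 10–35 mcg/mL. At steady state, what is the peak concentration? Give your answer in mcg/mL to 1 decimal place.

τ = 94 h = 2 half-lives, so f = (1/2)^2 = 0.25.
At steady state, R = 1/(1 − 0.25) = 4/3.
Single-dose peak C₀ = D/Vd = 315/15 = 21 mcg/mL.
Steady-state peak Cmax,ss = C₀·R = 21 × 4/3 ≈ 28.000 mcg/mL.
Peak 28.0 mcg/mL vs MTC 35 mcg/mL: below toxic threshold.

28.0 mcg/mL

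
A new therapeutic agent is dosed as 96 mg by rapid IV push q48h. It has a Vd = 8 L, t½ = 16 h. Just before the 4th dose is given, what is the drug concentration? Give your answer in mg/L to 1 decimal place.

1.7 mg/L

f = (1/2)^(τ/t½) = (1/2)^(48/16) ≈ 0.1250.
C₀ = D/Vd = 96/8 ≈ 12.000 mg/L.
Before the 4th dose, 3 doses have been given. Superposition: Cmin = C₀·(f + f² + … + f^3).
≈ 12.000 × (0.1250 + 0.0156 + 0.0020) ≈ 12.000 × 0.1426 ≈ 1.711 mg/L.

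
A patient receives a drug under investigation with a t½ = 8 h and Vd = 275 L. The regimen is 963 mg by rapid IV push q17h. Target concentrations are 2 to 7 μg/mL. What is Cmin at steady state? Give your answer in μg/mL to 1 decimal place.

k = ln2/t½ = ln2/8 ≈ 0.086643 h⁻¹; fraction remaining f = e^(−kτ) = e^(−0.086643×17) ≈ 0.2293.
Each bolus raises the concentration by D/Vd = 963/275 ≈ 3.502 μg/mL.
Steady-state trough Cmin,ss = C₀·f/(1−f) ≈ 3.502 × 0.2293/0.7707 ≈ 1.042 μg/mL.
Trough 1.0 μg/mL vs MEC 2 μg/mL: subtherapeutic.

1.0 μg/mL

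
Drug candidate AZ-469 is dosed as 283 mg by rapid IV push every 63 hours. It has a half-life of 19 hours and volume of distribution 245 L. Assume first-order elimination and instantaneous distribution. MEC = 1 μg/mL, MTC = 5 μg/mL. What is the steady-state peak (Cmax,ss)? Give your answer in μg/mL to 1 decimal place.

Over one 63-h interval, 63/19 ≈ 3.3158 half-lives elapse, leaving f ≈ 0.1004 of each dose.
At steady state, accumulation factor R = 1/(1 − e^(−kτ)) ≈ 1.1116.
Each bolus raises the concentration by D/Vd = 283/245 ≈ 1.155 μg/mL.
Steady-state peak Cmax,ss = C₀·R ≈ 1.155 × 1.1116 ≈ 1.284 μg/mL.
Peak 1.3 μg/mL vs MTC 5 μg/mL: below toxic threshold.

1.3 μg/mL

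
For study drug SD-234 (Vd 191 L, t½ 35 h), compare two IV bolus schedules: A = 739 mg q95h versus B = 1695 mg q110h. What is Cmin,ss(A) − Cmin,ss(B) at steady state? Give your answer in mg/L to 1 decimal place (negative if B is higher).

Regimen A: f = (1/2)^(95/35) ≈ 0.1524; Cmin,ss = (739/191)·f/(1−f) ≈ 0.696 mg/L.
Regimen B: f = (1/2)^(110/35) ≈ 0.1132; Cmin,ss = (1695/191)·f/(1−f) ≈ 1.133 mg/L.
Difference ≈ 0.696 − 1.133 ≈ -0.437 mg/L.

-0.4 mg/L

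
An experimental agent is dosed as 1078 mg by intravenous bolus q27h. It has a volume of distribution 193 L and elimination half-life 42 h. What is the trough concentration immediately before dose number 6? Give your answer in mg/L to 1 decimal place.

f = (1/2)^(τ/t½) = (1/2)^(27/42) ≈ 0.6404.
C₀ = D/Vd = 1078/193 ≈ 5.585 mg/L.
Before the 6th dose, 5 doses have been given. Superposition: Cmin = C₀·(f + f² + … + f^5).
≈ 5.585 × (0.6404 + 0.4101 + 0.2626 + 0.1682 + 0.1077) ≈ 5.585 × 1.5890 ≈ 8.875 mg/L.

8.9 mg/L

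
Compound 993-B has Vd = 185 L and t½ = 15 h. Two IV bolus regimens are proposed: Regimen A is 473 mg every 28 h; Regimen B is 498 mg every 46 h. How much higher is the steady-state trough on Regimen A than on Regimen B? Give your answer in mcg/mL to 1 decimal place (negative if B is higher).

0.6 mcg/mL

Regimen A: f = (1/2)^(28/15) ≈ 0.2742; Cmin,ss = (473/185)·f/(1−f) ≈ 0.966 mcg/mL.
Regimen B: f = (1/2)^(46/15) ≈ 0.1194; Cmin,ss = (498/185)·f/(1−f) ≈ 0.365 mcg/mL.
Difference ≈ 0.966 − 0.365 ≈ 0.601 mcg/mL.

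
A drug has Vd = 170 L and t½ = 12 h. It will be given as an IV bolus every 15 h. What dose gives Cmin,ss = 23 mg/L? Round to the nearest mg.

5390 mg

τ/t½ = 15/12 ≈ 1.25, so f = (1/2)^(15/12) ≈ 0.420448.
Cmin,ss = (D/Vd)·f/(1−f), so D = Cmin,ss·Vd·(1−f)/f.
D = 23 × 170 × (1−f)/f ≈ 23 × 170 × 1.37842 ≈ 5389.62 mg.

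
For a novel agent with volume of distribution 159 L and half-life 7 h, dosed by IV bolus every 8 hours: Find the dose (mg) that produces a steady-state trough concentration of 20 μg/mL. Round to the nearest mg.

τ/t½ = 8/7 ≈ 1.1429, so f = (1/2)^(8/7) ≈ 0.452862.
Cmin,ss = (D/Vd)·f/(1−f), so D = Cmin,ss·Vd·(1−f)/f.
D = 20 × 159 × (1−f)/f ≈ 20 × 159 × 1.20818 ≈ 3842.01 mg.

3842 mg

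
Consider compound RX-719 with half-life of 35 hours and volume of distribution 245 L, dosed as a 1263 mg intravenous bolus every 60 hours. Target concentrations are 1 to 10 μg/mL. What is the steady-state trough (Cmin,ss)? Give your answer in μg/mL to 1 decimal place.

k = ln2/t½ = ln2/35 ≈ 0.019804 h⁻¹; fraction remaining f = e^(−kτ) = e^(−0.019804×60) ≈ 0.3048.
At steady state, accumulation factor R = 1/(1 − e^(−kτ)) ≈ 1.4384.
Each bolus raises the concentration by D/Vd = 1263/245 ≈ 5.155 μg/mL.
Steady-state peak Cmax,ss = C₀·R ≈ 5.155 × 1.4384 ≈ 7.415 μg/mL.
One interval later, Cmin,ss = Cmax,ss·e^(−kτ) ≈ 7.415 × 0.3048 ≈ 2.260 μg/mL.
Trough 2.3 μg/mL vs MEC 1 μg/mL: adequate.

2.3 μg/mL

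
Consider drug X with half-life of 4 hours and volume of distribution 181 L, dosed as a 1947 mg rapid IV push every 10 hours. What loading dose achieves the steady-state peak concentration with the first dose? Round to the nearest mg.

2365 mg

f = (1/2)^(10/4) ≈ 0.176777; accumulation ratio R = 1/(1−f) ≈ 1.21474.
Loading dose to hit Cmax,ss on first dose: D_load = D_maint·R ≈ 1947 × 1.21474 ≈ 2365.10 mg.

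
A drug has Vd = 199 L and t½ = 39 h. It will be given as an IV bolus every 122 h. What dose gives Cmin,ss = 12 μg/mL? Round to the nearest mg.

τ/t½ = 122/39 ≈ 3.1282, so f = (1/2)^(122/39) ≈ 0.114371.
Cmin,ss = (D/Vd)·f/(1−f), so D = Cmin,ss·Vd·(1−f)/f.
D = 12 × 199 × (1−f)/f ≈ 12 × 199 × 7.74348 ≈ 18491.43 mg.

18491 mg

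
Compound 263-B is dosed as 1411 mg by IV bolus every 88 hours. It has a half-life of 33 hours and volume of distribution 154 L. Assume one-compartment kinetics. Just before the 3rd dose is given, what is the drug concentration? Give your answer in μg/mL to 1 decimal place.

1.7 μg/mL

f = (1/2)^(τ/t½) = (1/2)^(88/33) ≈ 0.1575.
C₀ = D/Vd = 1411/154 ≈ 9.162 μg/mL.
Before the 3rd dose, 2 doses have been given. Superposition: Cmin = C₀·(f + f²).
≈ 9.162 × (0.1575 + 0.0248) ≈ 9.162 × 0.1823 ≈ 1.670 μg/mL.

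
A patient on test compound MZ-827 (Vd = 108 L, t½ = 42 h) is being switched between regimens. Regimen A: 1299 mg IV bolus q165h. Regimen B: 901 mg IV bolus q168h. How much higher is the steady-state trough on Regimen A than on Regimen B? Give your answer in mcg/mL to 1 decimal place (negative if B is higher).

0.3 mcg/mL

Regimen A: f = (1/2)^(165/42) ≈ 0.0657; Cmin,ss = (1299/108)·f/(1−f) ≈ 0.846 mcg/mL.
Regimen B: f = (1/2)^(168/42) ≈ 0.0625; Cmin,ss = (901/108)·f/(1−f) ≈ 0.556 mcg/mL.
Difference ≈ 0.846 − 0.556 ≈ 0.290 mcg/mL.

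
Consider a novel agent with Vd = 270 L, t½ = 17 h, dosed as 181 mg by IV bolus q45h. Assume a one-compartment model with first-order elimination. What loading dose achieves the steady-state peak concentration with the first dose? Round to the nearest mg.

f = (1/2)^(45/17) ≈ 0.159645; accumulation ratio R = 1/(1−f) ≈ 1.18997.
Loading dose to hit Cmax,ss on first dose: D_load = D_maint·R ≈ 181 × 1.18997 ≈ 215.38 mg.

215 mg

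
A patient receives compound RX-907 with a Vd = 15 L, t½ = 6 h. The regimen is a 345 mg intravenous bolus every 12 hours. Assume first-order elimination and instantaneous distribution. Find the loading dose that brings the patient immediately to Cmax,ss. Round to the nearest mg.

f = (1/2)^(12/6) ≈ 0.250000; accumulation ratio R = 1/(1−f) ≈ 1.33333.
Loading dose to hit Cmax,ss on first dose: D_load = D_maint·R ≈ 345 × 1.33333 ≈ 460.00 mg.

460 mg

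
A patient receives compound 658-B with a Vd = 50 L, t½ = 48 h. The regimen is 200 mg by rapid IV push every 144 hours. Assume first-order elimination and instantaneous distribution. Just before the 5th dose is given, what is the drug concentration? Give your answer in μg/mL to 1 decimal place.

0.6 μg/mL

f = (1/2)^(τ/t½) = (1/2)^(144/48) ≈ 0.1250.
C₀ = D/Vd = 200/50 ≈ 4.000 μg/mL.
Before the 5th dose, 4 doses have been given. Superposition: Cmin = C₀·(f + f² + … + f^4).
≈ 4.000 × (0.1250 + 0.0156 + 0.0020 + 0.0002) ≈ 4.000 × 0.1428 ≈ 0.571 μg/mL.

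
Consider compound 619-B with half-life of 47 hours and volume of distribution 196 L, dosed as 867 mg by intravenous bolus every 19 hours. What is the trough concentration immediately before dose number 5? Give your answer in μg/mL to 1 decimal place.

f = (1/2)^(τ/t½) = (1/2)^(19/47) ≈ 0.7556.
C₀ = D/Vd = 867/196 ≈ 4.423 μg/mL.
Before the 5th dose, 4 doses have been given. Superposition: Cmin = C₀·(f + f² + … + f^4).
≈ 4.423 × (0.7556 + 0.5709 + 0.4314 + 0.3260) ≈ 4.423 × 2.0839 ≈ 9.217 μg/mL.

9.2 μg/mL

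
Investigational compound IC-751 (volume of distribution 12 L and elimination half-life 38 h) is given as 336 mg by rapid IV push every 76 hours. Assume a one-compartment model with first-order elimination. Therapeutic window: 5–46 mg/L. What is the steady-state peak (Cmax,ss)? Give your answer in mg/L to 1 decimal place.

37.3 mg/L

τ = 76 h = 2 half-lives, so f = (1/2)^2 = 0.25.
Accumulation ratio R = 1/(1 − f) = 1/0.75 = 4/3.
Single-dose peak C₀ = D/Vd = 336/12 = 28 mg/L.
Steady-state peak Cmax,ss = C₀·R = 28 × 4/3 ≈ 37.333 mg/L.
Peak 37.3 mg/L vs MTC 46 mg/L: below toxic threshold.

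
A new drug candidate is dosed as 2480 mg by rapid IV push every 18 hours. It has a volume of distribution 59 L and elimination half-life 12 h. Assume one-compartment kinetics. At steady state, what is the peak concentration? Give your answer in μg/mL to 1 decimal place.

65.0 μg/mL

τ/t½ = 18/12 ≈ 1.5, so fraction remaining f = (1/2)^(18/12) ≈ 0.3536.
At steady state, accumulation factor R = 1/(1 − e^(−kτ)) ≈ 1.5470.
Single-dose peak C₀ = D/Vd = 2480/59 ≈ 42.034 μg/mL.
Cmax,ss = C₀/(1 − f) ≈ 42.034/0.6464 ≈ 65.028 μg/mL.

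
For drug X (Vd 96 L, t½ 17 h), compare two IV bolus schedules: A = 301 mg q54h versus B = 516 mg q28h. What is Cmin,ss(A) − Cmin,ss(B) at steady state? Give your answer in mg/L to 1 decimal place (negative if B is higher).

Regimen A: f = (1/2)^(54/17) ≈ 0.1106; Cmin,ss = (301/96)·f/(1−f) ≈ 0.390 mg/L.
Regimen B: f = (1/2)^(28/17) ≈ 0.3193; Cmin,ss = (516/96)·f/(1−f) ≈ 2.521 mg/L.
Difference ≈ 0.390 − 2.521 ≈ -2.131 mg/L.

-2.1 mg/L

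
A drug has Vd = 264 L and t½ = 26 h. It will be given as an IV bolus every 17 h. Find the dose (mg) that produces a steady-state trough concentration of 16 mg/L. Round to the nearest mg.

2422 mg

τ/t½ = 17/26 ≈ 0.65385, so f = (1/2)^(17/26) ≈ 0.635584.
Cmin,ss = (D/Vd)·f/(1−f), so D = Cmin,ss·Vd·(1−f)/f.
D = 16 × 264 × (1−f)/f ≈ 16 × 264 × 0.57336 ≈ 2421.87 mg.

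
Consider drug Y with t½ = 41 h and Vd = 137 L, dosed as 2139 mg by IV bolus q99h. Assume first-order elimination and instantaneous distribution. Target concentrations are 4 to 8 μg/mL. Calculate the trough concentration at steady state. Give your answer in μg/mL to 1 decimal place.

3.6 μg/mL

Over one 99-h interval, 99/41 ≈ 2.4146 half-lives elapse, leaving f ≈ 0.1876 of each dose.
Accumulation ratio R = 1/(1 − f) ≈ 1/0.8124 ≈ 1.2309.
Single-dose peak C₀ = D/Vd = 2139/137 ≈ 15.613 μg/mL.
Cmax,ss = C₀/(1 − f) ≈ 15.613/0.8124 ≈ 19.218 μg/mL.
One interval later, Cmin,ss = Cmax,ss·e^(−kτ) ≈ 19.218 × 0.1876 ≈ 3.605 μg/mL.
Trough 3.6 μg/mL vs MEC 4 μg/mL: subtherapeutic.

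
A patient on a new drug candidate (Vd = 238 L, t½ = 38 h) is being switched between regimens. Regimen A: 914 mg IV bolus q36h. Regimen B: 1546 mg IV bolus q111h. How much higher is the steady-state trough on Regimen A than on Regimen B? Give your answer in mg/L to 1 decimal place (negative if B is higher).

Regimen A: f = (1/2)^(36/38) ≈ 0.5186; Cmin,ss = (914/238)·f/(1−f) ≈ 4.137 mg/L.
Regimen B: f = (1/2)^(111/38) ≈ 0.1320; Cmin,ss = (1546/238)·f/(1−f) ≈ 0.988 mg/L.
Difference ≈ 4.137 − 0.988 ≈ 3.149 mg/L.

3.1 mg/L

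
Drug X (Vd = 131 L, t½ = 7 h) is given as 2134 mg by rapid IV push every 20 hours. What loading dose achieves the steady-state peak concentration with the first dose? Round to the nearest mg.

f = (1/2)^(20/7) ≈ 0.138011; accumulation ratio R = 1/(1−f) ≈ 1.16011.
Loading dose to hit Cmax,ss on first dose: D_load = D_maint·R ≈ 2134 × 1.16011 ≈ 2475.67 mg.

2476 mg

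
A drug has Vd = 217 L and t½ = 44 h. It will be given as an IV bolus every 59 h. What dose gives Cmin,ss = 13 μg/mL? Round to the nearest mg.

τ/t½ = 59/44 ≈ 1.3409, so f = (1/2)^(59/44) ≈ 0.394772.
Cmin,ss = (D/Vd)·f/(1−f), so D = Cmin,ss·Vd·(1−f)/f.
D = 13 × 217 × (1−f)/f ≈ 13 × 217 × 1.53311 ≈ 4324.90 mg.

4325 mg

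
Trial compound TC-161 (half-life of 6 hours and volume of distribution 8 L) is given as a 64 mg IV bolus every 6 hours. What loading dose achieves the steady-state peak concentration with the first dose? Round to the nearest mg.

128 mg

f = (1/2)^(6/6) ≈ 0.500000; accumulation ratio R = 1/(1−f) ≈ 2.00000.
Loading dose to hit Cmax,ss on first dose: D_load = D_maint·R ≈ 64 × 2.00000 ≈ 128.00 mg.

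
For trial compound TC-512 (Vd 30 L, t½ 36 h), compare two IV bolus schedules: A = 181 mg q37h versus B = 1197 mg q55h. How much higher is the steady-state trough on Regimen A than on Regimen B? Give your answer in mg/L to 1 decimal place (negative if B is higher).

Regimen A: f = (1/2)^(37/36) ≈ 0.4905; Cmin,ss = (181/30)·f/(1−f) ≈ 5.808 mg/L.
Regimen B: f = (1/2)^(55/36) ≈ 0.3468; Cmin,ss = (1197/30)·f/(1−f) ≈ 21.184 mg/L.
Difference ≈ 5.808 − 21.184 ≈ -15.376 mg/L.

-15.4 mg/L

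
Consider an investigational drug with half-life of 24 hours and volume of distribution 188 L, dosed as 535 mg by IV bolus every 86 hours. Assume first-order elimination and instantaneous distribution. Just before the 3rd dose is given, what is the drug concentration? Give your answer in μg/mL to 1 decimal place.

0.3 μg/mL

f = (1/2)^(τ/t½) = (1/2)^(86/24) ≈ 0.0834.
C₀ = D/Vd = 535/188 ≈ 2.846 μg/mL.
Before the 3rd dose, 2 doses have been given. Superposition: Cmin = C₀·(f + f²).
≈ 2.846 × (0.0834 + 0.0070) ≈ 2.846 × 0.0904 ≈ 0.257 μg/mL.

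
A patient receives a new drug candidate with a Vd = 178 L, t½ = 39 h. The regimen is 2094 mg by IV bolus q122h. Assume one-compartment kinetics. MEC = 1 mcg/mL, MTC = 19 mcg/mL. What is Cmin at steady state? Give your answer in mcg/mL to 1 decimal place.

τ/t½ = 122/39 ≈ 3.1282, so fraction remaining f = (1/2)^(122/39) ≈ 0.1144.
Each bolus raises the concentration by D/Vd = 2094/178 ≈ 11.764 mcg/mL.
Steady-state trough Cmin,ss = C₀·f/(1−f) ≈ 11.764 × 0.1144/0.8856 ≈ 1.520 mcg/mL.
Trough 1.5 mcg/mL vs MEC 1 mcg/mL: adequate.

1.5 mcg/mL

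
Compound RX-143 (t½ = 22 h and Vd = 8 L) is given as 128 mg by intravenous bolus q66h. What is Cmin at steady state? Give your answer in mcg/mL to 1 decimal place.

2.3 mcg/mL

τ = 66 h = 3 half-lives, so f = (1/2)^3 = 0.125.
Accumulation ratio R = 1/(1 − f) = 1/0.875 = 8/7.
Single-dose peak C₀ = D/Vd = 128/8 = 16 mcg/mL.
Steady-state peak Cmax,ss = C₀·R = 16 × 8/7 ≈ 18.286 mcg/mL.
Steady-state trough Cmin,ss = Cmax,ss·f ≈ 18.286 × 0.125 ≈ 2.286 mcg/mL.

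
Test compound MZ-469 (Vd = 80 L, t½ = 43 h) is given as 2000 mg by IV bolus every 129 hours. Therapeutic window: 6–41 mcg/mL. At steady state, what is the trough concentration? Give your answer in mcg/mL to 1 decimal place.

τ = 129 h = 3 half-lives, so f = (1/2)^3 = 0.125.
At steady state, R = 1/(1 − 0.125) = 8/7.
Single-dose peak C₀ = D/Vd = 2000/80 = 25 mcg/mL.
Steady-state peak Cmax,ss = C₀·R = 25 × 8/7 ≈ 28.571 mcg/mL.
Steady-state trough Cmin,ss = Cmax,ss·f ≈ 28.571 × 0.125 ≈ 3.571 mcg/mL.
Trough 3.6 mcg/mL vs MEC 6 mcg/mL: subtherapeutic.

3.6 mcg/mL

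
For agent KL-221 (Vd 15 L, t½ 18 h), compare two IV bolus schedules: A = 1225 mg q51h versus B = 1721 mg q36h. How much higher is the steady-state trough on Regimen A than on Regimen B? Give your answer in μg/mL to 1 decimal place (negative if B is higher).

-24.9 μg/mL

Regimen A: f = (1/2)^(51/18) ≈ 0.1403; Cmin,ss = (1225/15)·f/(1−f) ≈ 13.328 μg/mL.
Regimen B: f = (1/2)^(36/18) ≈ 0.2500; Cmin,ss = (1721/15)·f/(1−f) ≈ 38.244 μg/mL.
Difference ≈ 13.328 − 38.244 ≈ -24.916 μg/mL.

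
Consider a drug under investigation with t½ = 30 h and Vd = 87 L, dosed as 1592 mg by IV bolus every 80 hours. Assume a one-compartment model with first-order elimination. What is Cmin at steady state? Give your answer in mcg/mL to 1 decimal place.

3.4 mcg/mL

k = ln2/t½ = ln2/30 ≈ 0.023105 h⁻¹; fraction remaining f = e^(−kτ) = e^(−0.023105×80) ≈ 0.1575.
Each bolus raises the concentration by D/Vd = 1592/87 ≈ 18.299 mcg/mL.
Steady-state trough Cmin,ss = C₀·f/(1−f) ≈ 18.299 × 0.1575/0.8425 ≈ 3.421 mcg/mL.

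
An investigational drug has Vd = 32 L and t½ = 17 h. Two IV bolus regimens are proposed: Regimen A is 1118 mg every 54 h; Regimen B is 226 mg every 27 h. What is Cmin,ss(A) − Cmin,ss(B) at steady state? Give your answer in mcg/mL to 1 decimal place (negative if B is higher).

Regimen A: f = (1/2)^(54/17) ≈ 0.1106; Cmin,ss = (1118/32)·f/(1−f) ≈ 4.345 mcg/mL.
Regimen B: f = (1/2)^(27/17) ≈ 0.3326; Cmin,ss = (226/32)·f/(1−f) ≈ 3.520 mcg/mL.
Difference ≈ 4.345 − 3.520 ≈ 0.825 mcg/mL.

0.8 mcg/mL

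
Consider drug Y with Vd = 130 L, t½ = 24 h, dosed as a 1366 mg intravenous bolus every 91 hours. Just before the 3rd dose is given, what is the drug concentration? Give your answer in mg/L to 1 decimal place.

f = (1/2)^(τ/t½) = (1/2)^(91/24) ≈ 0.0722.
C₀ = D/Vd = 1366/130 ≈ 10.508 mg/L.
Before the 3rd dose, 2 doses have been given. Superposition: Cmin = C₀·(f + f²).
≈ 10.508 × (0.0722 + 0.0052) ≈ 10.508 × 0.0774 ≈ 0.813 mg/L.

0.8 mg/L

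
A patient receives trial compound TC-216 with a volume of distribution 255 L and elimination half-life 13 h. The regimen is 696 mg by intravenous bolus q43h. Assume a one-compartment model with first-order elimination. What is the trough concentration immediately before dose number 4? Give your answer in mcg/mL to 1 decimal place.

f = (1/2)^(τ/t½) = (1/2)^(43/13) ≈ 0.1010.
C₀ = D/Vd = 696/255 ≈ 2.729 mcg/mL.
Before the 4th dose, 3 doses have been given. Superposition: Cmin = C₀·(f + f² + … + f^3).
≈ 2.729 × (0.1010 + 0.0102 + 0.0010) ≈ 2.729 × 0.1122 ≈ 0.306 mcg/mL.

0.3 mcg/mL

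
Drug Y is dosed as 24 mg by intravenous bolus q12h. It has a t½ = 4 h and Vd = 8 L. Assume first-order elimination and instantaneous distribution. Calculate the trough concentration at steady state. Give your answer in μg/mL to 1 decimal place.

τ = 12 h = 3 half-lives, so f = (1/2)^3 = 0.125.
At steady state, R = 1/(1 − 0.125) = 8/7.
Single-dose peak C₀ = D/Vd = 24/8 = 3 μg/mL.
Steady-state peak Cmax,ss = C₀·R = 3 × 8/7 ≈ 3.429 μg/mL.
Steady-state trough Cmin,ss = Cmax,ss·f ≈ 3.429 × 0.125 ≈ 0.429 μg/mL.

0.4 μg/mL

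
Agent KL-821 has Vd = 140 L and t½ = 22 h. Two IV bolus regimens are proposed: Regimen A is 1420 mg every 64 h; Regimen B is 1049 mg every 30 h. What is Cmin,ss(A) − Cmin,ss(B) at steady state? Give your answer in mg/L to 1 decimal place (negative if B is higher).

-3.2 mg/L

Regimen A: f = (1/2)^(64/22) ≈ 0.1331; Cmin,ss = (1420/140)·f/(1−f) ≈ 1.557 mg/L.
Regimen B: f = (1/2)^(30/22) ≈ 0.3886; Cmin,ss = (1049/140)·f/(1−f) ≈ 4.762 mg/L.
Difference ≈ 1.557 − 4.762 ≈ -3.205 mg/L.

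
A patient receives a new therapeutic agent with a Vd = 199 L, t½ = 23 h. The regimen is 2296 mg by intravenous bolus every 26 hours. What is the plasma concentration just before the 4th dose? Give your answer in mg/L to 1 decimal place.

f = (1/2)^(τ/t½) = (1/2)^(26/23) ≈ 0.4568.
C₀ = D/Vd = 2296/199 ≈ 11.538 mg/L.
Before the 4th dose, 3 doses have been given. Superposition: Cmin = C₀·(f + f² + … + f^3).
≈ 11.538 × (0.4568 + 0.2087 + 0.0953) ≈ 11.538 × 0.7608 ≈ 8.778 mg/L.

8.8 mg/L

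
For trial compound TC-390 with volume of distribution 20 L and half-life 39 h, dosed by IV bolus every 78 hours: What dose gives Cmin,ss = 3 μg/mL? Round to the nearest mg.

180 mg

τ/t½ = 78/39 ≈ 2, so f = (1/2)^(78/39) ≈ 0.250000.
Cmin,ss = (D/Vd)·f/(1−f), so D = Cmin,ss·Vd·(1−f)/f.
D = 3 × 20 × (1−f)/f ≈ 3 × 20 × 3.00000 ≈ 180.00 mg.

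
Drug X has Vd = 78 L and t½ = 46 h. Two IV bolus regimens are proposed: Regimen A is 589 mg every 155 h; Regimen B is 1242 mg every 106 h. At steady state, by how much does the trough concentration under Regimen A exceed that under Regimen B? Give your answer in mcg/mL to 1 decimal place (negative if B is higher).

Regimen A: f = (1/2)^(155/46) ≈ 0.0968; Cmin,ss = (589/78)·f/(1−f) ≈ 0.809 mcg/mL.
Regimen B: f = (1/2)^(106/46) ≈ 0.2025; Cmin,ss = (1242/78)·f/(1−f) ≈ 4.043 mcg/mL.
Difference ≈ 0.809 − 4.043 ≈ -3.234 mcg/mL.

-3.2 mcg/mL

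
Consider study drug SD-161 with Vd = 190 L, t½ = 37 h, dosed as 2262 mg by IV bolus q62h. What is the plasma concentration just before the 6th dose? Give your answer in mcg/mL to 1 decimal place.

f = (1/2)^(τ/t½) = (1/2)^(62/37) ≈ 0.3130.
C₀ = D/Vd = 2262/190 ≈ 11.905 mcg/mL.
Before the 6th dose, 5 doses have been given. Superposition: Cmin = C₀·(f + f² + … + f^5).
≈ 11.905 × (0.3130 + 0.0980 + 0.0307 + 0.0096 + 0.0030) ≈ 11.905 × 0.4543 ≈ 5.408 mcg/mL.

5.4 mcg/mL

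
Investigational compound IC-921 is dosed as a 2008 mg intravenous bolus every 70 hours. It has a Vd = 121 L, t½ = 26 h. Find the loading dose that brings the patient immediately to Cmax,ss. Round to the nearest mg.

f = (1/2)^(70/26) ≈ 0.154716; accumulation ratio R = 1/(1−f) ≈ 1.18303.
Loading dose to hit Cmax,ss on first dose: D_load = D_maint·R ≈ 2008 × 1.18303 ≈ 2375.52 mg.

2376 mg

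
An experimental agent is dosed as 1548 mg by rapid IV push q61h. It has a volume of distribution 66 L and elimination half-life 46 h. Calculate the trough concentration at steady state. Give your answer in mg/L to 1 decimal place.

τ/t½ = 61/46 ≈ 1.3261, so fraction remaining f = (1/2)^(61/46) ≈ 0.3988.
At steady state, accumulation factor R = 1/(1 − e^(−kτ)) ≈ 1.6633.
Each bolus raises the concentration by D/Vd = 1548/66 ≈ 23.455 mg/L.
Cmax,ss = C₀/(1 − f) ≈ 23.455/0.6012 ≈ 39.014 mg/L.
Steady-state trough Cmin,ss = Cmax,ss·f ≈ 39.014 × 0.3988 ≈ 15.559 mg/L.

15.6 mg/L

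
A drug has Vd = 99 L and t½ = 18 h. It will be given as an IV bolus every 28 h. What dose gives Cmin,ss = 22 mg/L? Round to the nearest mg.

4224 mg

τ/t½ = 28/18 ≈ 1.5556, so f = (1/2)^(28/18) ≈ 0.340198.
Cmin,ss = (D/Vd)·f/(1−f), so D = Cmin,ss·Vd·(1−f)/f.
D = 22 × 99 × (1−f)/f ≈ 22 × 99 × 1.93946 ≈ 4224.14 mg.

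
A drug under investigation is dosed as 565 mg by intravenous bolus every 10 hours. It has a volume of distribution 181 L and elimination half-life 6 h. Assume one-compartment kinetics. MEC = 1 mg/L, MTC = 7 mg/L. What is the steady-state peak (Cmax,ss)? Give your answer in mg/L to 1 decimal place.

4.6 mg/L

k = ln2/t½ = ln2/6 ≈ 0.115525 h⁻¹; fraction remaining f = e^(−kτ) = e^(−0.115525×10) ≈ 0.3150.
Accumulation ratio R = 1/(1 − f) ≈ 1/0.6850 ≈ 1.4599.
Each bolus raises the concentration by D/Vd = 565/181 ≈ 3.122 mg/L.
Cmax,ss = C₀/(1 − f) ≈ 3.122/0.6850 ≈ 4.558 mg/L.
Peak 4.6 mg/L vs MTC 7 mg/L: below toxic threshold.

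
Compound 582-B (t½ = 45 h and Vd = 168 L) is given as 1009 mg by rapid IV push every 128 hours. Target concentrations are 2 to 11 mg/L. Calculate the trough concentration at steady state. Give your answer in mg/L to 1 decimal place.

1.0 mg/L

Over one 128-h interval, 128/45 ≈ 2.8444 half-lives elapse, leaving f ≈ 0.1392 of each dose.
Single-dose peak C₀ = D/Vd = 1009/168 ≈ 6.006 mg/L.
Steady-state trough Cmin,ss = C₀·f/(1−f) ≈ 6.006 × 0.1392/0.8608 ≈ 0.971 mg/L.
Trough 1.0 mg/L vs MEC 2 mg/L: subtherapeutic.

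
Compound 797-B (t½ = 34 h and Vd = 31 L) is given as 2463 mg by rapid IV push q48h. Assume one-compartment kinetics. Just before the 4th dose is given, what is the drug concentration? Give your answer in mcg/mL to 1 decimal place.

45.3 mcg/mL

f = (1/2)^(τ/t½) = (1/2)^(48/34) ≈ 0.3759.
C₀ = D/Vd = 2463/31 ≈ 79.452 mcg/mL.
Before the 4th dose, 3 doses have been given. Superposition: Cmin = C₀·(f + f² + … + f^3).
≈ 79.452 × (0.3759 + 0.1413 + 0.0531) ≈ 79.452 × 0.5703 ≈ 45.311 mcg/mL.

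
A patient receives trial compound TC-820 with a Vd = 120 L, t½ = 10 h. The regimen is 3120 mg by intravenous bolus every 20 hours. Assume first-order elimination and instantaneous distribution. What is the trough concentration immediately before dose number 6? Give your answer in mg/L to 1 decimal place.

f = (1/2)^(τ/t½) = (1/2)^(20/10) ≈ 0.2500.
C₀ = D/Vd = 3120/120 ≈ 26.000 mg/L.
Before the 6th dose, 5 doses have been given. Superposition: Cmin = C₀·(f + f² + … + f^5).
≈ 26.000 × (0.2500 + 0.0625 + 0.0156 + 0.0039 + 0.0010) ≈ 26.000 × 0.3330 ≈ 8.658 mg/L.

8.7 mg/L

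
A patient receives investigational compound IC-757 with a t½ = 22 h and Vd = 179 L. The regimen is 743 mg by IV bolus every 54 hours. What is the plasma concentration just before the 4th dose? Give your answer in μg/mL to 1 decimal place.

0.9 μg/mL

f = (1/2)^(τ/t½) = (1/2)^(54/22) ≈ 0.1824.
C₀ = D/Vd = 743/179 ≈ 4.151 μg/mL.
Before the 4th dose, 3 doses have been given. Superposition: Cmin = C₀·(f + f² + … + f^3).
≈ 4.151 × (0.1824 + 0.0333 + 0.0061) ≈ 4.151 × 0.2218 ≈ 0.921 μg/mL.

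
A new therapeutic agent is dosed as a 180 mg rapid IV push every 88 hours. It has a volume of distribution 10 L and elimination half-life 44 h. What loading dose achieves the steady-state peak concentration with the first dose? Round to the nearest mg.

f = (1/2)^(88/44) ≈ 0.250000; accumulation ratio R = 1/(1−f) ≈ 1.33333.
Loading dose to hit Cmax,ss on first dose: D_load = D_maint·R ≈ 180 × 1.33333 ≈ 240.00 mg.

240 mg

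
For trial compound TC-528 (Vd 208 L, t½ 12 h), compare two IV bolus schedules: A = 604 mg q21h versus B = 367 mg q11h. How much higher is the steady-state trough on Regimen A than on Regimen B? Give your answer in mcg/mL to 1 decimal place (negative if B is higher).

Regimen A: f = (1/2)^(21/12) ≈ 0.2973; Cmin,ss = (604/208)·f/(1−f) ≈ 1.229 mcg/mL.
Regimen B: f = (1/2)^(11/12) ≈ 0.5297; Cmin,ss = (367/208)·f/(1−f) ≈ 1.987 mcg/mL.
Difference ≈ 1.229 − 1.987 ≈ -0.758 mcg/mL.

-0.8 mcg/mL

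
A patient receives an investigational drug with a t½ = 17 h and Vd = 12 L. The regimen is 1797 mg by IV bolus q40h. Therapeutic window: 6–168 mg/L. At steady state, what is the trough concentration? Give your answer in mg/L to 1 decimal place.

Over one 40-h interval, 40/17 ≈ 2.3529 half-lives elapse, leaving f ≈ 0.1957 of each dose.
Each bolus raises the concentration by D/Vd = 1797/12 ≈ 149.750 mg/L.
Steady-state trough Cmin,ss = C₀·f/(1−f) ≈ 149.750 × 0.1957/0.8043 ≈ 36.437 mg/L.
Trough 36.4 mg/L vs MEC 6 mg/L: adequate.

36.4 mg/L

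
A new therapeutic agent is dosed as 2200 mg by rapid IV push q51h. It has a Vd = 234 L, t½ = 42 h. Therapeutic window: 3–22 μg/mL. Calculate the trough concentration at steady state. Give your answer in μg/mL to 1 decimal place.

k = ln2/t½ = ln2/42 ≈ 0.016504 h⁻¹; fraction remaining f = e^(−kτ) = e^(−0.016504×51) ≈ 0.4310.
At steady state, accumulation factor R = 1/(1 − e^(−kτ)) ≈ 1.7575.
Each bolus raises the concentration by D/Vd = 2200/234 ≈ 9.402 μg/mL.
Cmax,ss = C₀/(1 − f) ≈ 9.402/0.5690 ≈ 16.524 μg/mL.
Steady-state trough Cmin,ss = Cmax,ss·f ≈ 16.524 × 0.4310 ≈ 7.122 μg/mL.
Trough 7.1 μg/mL vs MEC 3 μg/mL: adequate.

7.1 μg/mL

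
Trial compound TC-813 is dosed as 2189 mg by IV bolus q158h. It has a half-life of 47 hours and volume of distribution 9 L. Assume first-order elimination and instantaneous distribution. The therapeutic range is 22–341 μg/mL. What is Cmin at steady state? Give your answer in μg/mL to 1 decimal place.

26.2 μg/mL

τ/t½ = 158/47 ≈ 3.3617, so fraction remaining f = (1/2)^(158/47) ≈ 0.0973.
At steady state, accumulation factor R = 1/(1 − e^(−kτ)) ≈ 1.1078.
Single-dose peak C₀ = D/Vd = 2189/9 ≈ 243.222 μg/mL.
Steady-state peak Cmax,ss = C₀·R ≈ 243.222 × 1.1078 ≈ 269.441 μg/mL.
Steady-state trough Cmin,ss = Cmax,ss·f ≈ 269.441 × 0.0973 ≈ 26.217 μg/mL.
Trough 26.2 μg/mL vs MEC 22 μg/mL: adequate.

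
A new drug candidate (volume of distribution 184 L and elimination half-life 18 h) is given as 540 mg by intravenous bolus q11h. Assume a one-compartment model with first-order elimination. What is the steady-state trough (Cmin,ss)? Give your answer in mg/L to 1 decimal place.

Over one 11-h interval, 11/18 ≈ 0.61111 half-lives elapse, leaving f ≈ 0.6547 of each dose.
Each bolus raises the concentration by D/Vd = 540/184 ≈ 2.935 mg/L.
Steady-state trough Cmin,ss = C₀·f/(1−f) ≈ 2.935 × 0.6547/0.3453 ≈ 5.565 mg/L.

5.6 mg/L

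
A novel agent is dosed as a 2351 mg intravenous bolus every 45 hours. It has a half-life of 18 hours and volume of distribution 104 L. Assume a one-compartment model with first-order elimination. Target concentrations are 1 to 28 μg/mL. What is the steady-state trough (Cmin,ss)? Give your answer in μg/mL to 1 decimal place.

4.9 μg/mL

Over one 45-h interval, 45/18 ≈ 2.5 half-lives elapse, leaving f ≈ 0.1768 of each dose.
Accumulation ratio R = 1/(1 − f) ≈ 1/0.8232 ≈ 1.2148.
Each bolus raises the concentration by D/Vd = 2351/104 ≈ 22.606 μg/mL.
Steady-state peak Cmax,ss = C₀·R ≈ 22.606 × 1.2148 ≈ 27.462 μg/mL.
One interval later, Cmin,ss = Cmax,ss·e^(−kτ) ≈ 27.462 × 0.1768 ≈ 4.855 μg/mL.
Trough 4.9 μg/mL vs MEC 1 μg/mL: adequate.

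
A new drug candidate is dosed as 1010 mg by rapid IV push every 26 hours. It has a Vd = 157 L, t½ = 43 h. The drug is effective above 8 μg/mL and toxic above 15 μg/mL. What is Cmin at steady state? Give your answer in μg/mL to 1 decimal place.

Over one 26-h interval, 26/43 ≈ 0.60465 half-lives elapse, leaving f ≈ 0.6576 of each dose.
Each bolus raises the concentration by D/Vd = 1010/157 ≈ 6.433 μg/mL.
Steady-state trough Cmin,ss = C₀·f/(1−f) ≈ 6.433 × 0.6576/0.3424 ≈ 12.355 μg/mL.
Trough 12.4 μg/mL vs MEC 8 μg/mL: adequate.

12.4 μg/mL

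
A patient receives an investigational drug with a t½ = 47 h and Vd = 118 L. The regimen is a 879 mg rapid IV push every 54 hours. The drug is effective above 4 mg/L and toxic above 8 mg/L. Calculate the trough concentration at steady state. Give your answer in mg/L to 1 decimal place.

6.1 mg/L

k = ln2/t½ = ln2/47 ≈ 0.014748 h⁻¹; fraction remaining f = e^(−kτ) = e^(−0.014748×54) ≈ 0.4510.
Each bolus raises the concentration by D/Vd = 879/118 ≈ 7.449 mg/L.
Steady-state trough Cmin,ss = C₀·f/(1−f) ≈ 7.449 × 0.4510/0.5490 ≈ 6.119 mg/L.
Trough 6.1 mg/L vs MEC 4 mg/L: adequate.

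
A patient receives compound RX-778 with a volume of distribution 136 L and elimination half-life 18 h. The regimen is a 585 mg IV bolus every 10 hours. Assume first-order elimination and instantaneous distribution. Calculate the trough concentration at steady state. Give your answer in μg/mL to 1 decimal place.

9.2 μg/mL

Over one 10-h interval, 10/18 ≈ 0.55556 half-lives elapse, leaving f ≈ 0.6804 of each dose.
Accumulation ratio R = 1/(1 − f) ≈ 1/0.3196 ≈ 3.1289.
Each bolus raises the concentration by D/Vd = 585/136 ≈ 4.301 μg/mL.
Steady-state peak Cmax,ss = C₀·R ≈ 4.301 × 3.1289 ≈ 13.457 μg/mL.
Steady-state trough Cmin,ss = Cmax,ss·f ≈ 13.457 × 0.6804 ≈ 9.156 μg/mL.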